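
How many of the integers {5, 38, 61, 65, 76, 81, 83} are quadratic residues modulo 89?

2

(5/89) = +1 → QR.
(38/89) = -1 → non-residue.
(61/89) = -1 → non-residue.
(65/89) = -1 → non-residue.
(76/89) = -1 → non-residue.
(81/89) = +1 → QR.
(83/89) = -1 → non-residue.
Total quadratic residues among the 7: 2.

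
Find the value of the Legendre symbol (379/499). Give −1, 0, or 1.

-1

Euler's criterion: (379/499) ≡ 379^249 (mod 499).
379^2 ≡ 428 (mod 499)
379^4 ≡ 51 (mod 499)
379^8 ≡ 106 (mod 499)
379^16 ≡ 258 (mod 499)
379^32 ≡ 197 (mod 499)
379^64 ≡ 386 (mod 499)
379^128 ≡ 294 (mod 499)
379^249 = 379^(128+64+32+16+8+1) ≡ 498 (mod 499).
Result is 498 ≡ −1, so (379/499) = −1.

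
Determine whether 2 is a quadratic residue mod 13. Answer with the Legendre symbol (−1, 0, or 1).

-1

Pull out 2: since 13 ≡ 5 (mod 8), (2/13) = -1.
Reached (1/13) = 1. Collecting the sign flips along the way, the symbol is -1.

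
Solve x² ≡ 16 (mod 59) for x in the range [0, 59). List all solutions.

4, 55

Since 59 ≡ 3 (mod 4), a square root of 16 is 16^((59+1)/4) = 16^15 mod 59.
Repeated squaring: 16^2≡20, 16^4≡46, 16^8≡51 (mod 59).
16^15 = 16^(8+4+2+1) ≡ 4 (mod 59).
Check: 4² = 16 ≡ 16 (mod 59). The two roots are 4 and 55.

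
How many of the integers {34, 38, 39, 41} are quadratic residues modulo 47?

1

(34/47) = +1 → QR.
(38/47) = -1 → non-residue.
(39/47) = -1 → non-residue.
(41/47) = -1 → non-residue.
Total quadratic residues among the 4: 1.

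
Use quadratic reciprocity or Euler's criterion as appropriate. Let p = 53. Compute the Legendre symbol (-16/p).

Euler's criterion: (-16/53) ≡ 37^26 (mod 53).
37^2 ≡ 44 (mod 53)
37^4 ≡ 28 (mod 53)
37^8 ≡ 42 (mod 53)
37^16 ≡ 15 (mod 53)
37^26 = 37^(16+8+2) ≡ 1 (mod 53).
Result is 1, so (-16/53) = 1.

1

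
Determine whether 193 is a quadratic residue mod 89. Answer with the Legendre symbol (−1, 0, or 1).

First reduce: 193 ≡ 15 (mod 89).
Reciprocity: 15 ≡ 3 and 89 ≡ 1 (mod 4), so (15/89) = +(89/15).
Reduce top mod 15: now compute (14/15).
Pull out 2: since 15 ≡ 7 (mod 8), (2/15) = +1.
Reciprocity: 7 ≡ 3 and 15 ≡ 3 (mod 4), so (7/15) = −(15/7).
Reduce top mod 7: now compute (1/7).
Reached (1/7) = 1. Collecting the sign flips along the way, the symbol is -1.

-1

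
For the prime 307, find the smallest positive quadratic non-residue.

(2/307) = −1, so 2 is the smallest positive non-residue mod 307.

2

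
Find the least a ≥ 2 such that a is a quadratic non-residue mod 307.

(2/307) = −1, so 2 is the smallest positive non-residue mod 307.

2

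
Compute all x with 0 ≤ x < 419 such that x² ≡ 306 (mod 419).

Since 419 ≡ 3 (mod 4), a square root of 306 is 306^((419+1)/4) = 306^105 mod 419.
Repeated squaring: 306^2≡199, 306^4≡215, 306^8≡135, 306^16≡208, 306^32≡107, 306^64≡136 (mod 419).
306^105 = 306^(64+32+8+1) ≡ 49 (mod 419).
Check: 49² = 2401 ≡ 306 (mod 419). The two roots are 49 and 370.

49, 370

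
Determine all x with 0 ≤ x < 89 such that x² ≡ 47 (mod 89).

89 ≡ 1 (mod 4), so we find a root by search.
Trying successive values, 15² = 225 ≡ 47 (mod 89). The other root is 89 − 15 = 74.

15, 74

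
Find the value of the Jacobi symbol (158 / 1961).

Pull out 2: since 1961 ≡ 1 (mod 8), (2/1961) = +1.
Reciprocity: 79 ≡ 3 and 1961 ≡ 1 (mod 4), so (79/1961) = +(1961/79).
Reduce top mod 79: now compute (65/79).
Reciprocity: 65 ≡ 1 and 79 ≡ 3 (mod 4), so (65/79) = +(79/65).
Reduce top mod 65: now compute (14/65).
Pull out 2: since 65 ≡ 1 (mod 8), (2/65) = +1.
Reciprocity: 7 ≡ 3 and 65 ≡ 1 (mod 4), so (7/65) = +(65/7).
Reduce top mod 7: now compute (2/7).
Pull out 2: since 7 ≡ 7 (mod 8), (2/7) = +1.
Reached (1/7) = 1. Collecting the sign flips along the way, the symbol is +1.

1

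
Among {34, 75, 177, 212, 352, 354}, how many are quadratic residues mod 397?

(34/397) = +1 → QR.
(75/397) = +1 → QR.
(177/397) = -1 → non-residue.
(212/397) = -1 → non-residue.
(352/397) = -1 → non-residue.
(354/397) = +1 → QR.
Total quadratic residues among the 6: 3.

3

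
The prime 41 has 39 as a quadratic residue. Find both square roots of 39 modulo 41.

41 ≡ 1 (mod 4), so we find a root by search.
Trying successive values, 11² = 121 ≡ 39 (mod 41). The other root is 41 − 11 = 30.

11, 30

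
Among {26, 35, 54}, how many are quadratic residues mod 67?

(26/67) = +1 → QR.
(35/67) = +1 → QR.
(54/67) = +1 → QR.
Total quadratic residues among the 3: 3.

3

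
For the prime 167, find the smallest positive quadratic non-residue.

(2/167) = +1, so 2 is a residue.
(3/167) = +1, so 3 is a residue.
(4/167) = +1, so 4 is a residue.
(5/167) = −1, so 5 is the smallest positive non-residue mod 167.

5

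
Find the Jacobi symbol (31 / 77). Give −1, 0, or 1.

-1

Reciprocity: 31 ≡ 3 and 77 ≡ 1 (mod 4), so (31/77) = +(77/31).
Reduce top mod 31: now compute (15/31).
Reciprocity: 15 ≡ 3 and 31 ≡ 3 (mod 4), so (15/31) = −(31/15).
Reduce top mod 15: now compute (1/15).
Reached (1/15) = 1. Collecting the sign flips along the way, the symbol is -1.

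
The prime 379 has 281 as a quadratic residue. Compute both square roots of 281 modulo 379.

82, 297

Since 379 ≡ 3 (mod 4), a square root of 281 is 281^((379+1)/4) = 281^95 mod 379.
Repeated squaring: 281^2≡129, 281^4≡344, 281^8≡88, 281^16≡164, 281^32≡366, 281^64≡169 (mod 379).
281^95 = 281^(64+16+8+4+2+1) ≡ 297 (mod 379).
Check: 297² = 88209 ≡ 281 (mod 379). The two roots are 82 and 297.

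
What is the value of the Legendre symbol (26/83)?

1

Pull out 2: since 83 ≡ 3 (mod 8), (2/83) = -1.
Reciprocity: 13 ≡ 1 and 83 ≡ 3 (mod 4), so (13/83) = +(83/13).
Reduce top mod 13: now compute (5/13).
Reciprocity: 5 ≡ 1 and 13 ≡ 1 (mod 4), so (5/13) = +(13/5).
Reduce top mod 5: now compute (3/5).
Reciprocity: 3 ≡ 3 and 5 ≡ 1 (mod 4), so (3/5) = +(5/3).
Reduce top mod 3: now compute (2/3).
Pull out 2: since 3 ≡ 3 (mod 8), (2/3) = -1.
Reached (1/3) = 1. Collecting the sign flips along the way, the symbol is +1.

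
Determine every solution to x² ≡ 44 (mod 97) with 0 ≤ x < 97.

97 ≡ 1 (mod 4), so we find a root by search.
Trying successive values, 23² = 529 ≡ 44 (mod 97). The other root is 97 − 23 = 74.

23, 74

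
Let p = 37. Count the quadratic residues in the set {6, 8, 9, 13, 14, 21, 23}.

(6/37) = -1 → non-residue.
(8/37) = -1 → non-residue.
(9/37) = +1 → QR.
(13/37) = -1 → non-residue.
(14/37) = -1 → non-residue.
(21/37) = +1 → QR.
(23/37) = -1 → non-residue.
Total quadratic residues among the 7: 2.

2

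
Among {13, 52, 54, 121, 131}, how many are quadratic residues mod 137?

(13/137) = -1 → non-residue.
(52/137) = -1 → non-residue.
(54/137) = -1 → non-residue.
(121/137) = +1 → QR.
(131/137) = -1 → non-residue.
Total quadratic residues among the 5: 1.

1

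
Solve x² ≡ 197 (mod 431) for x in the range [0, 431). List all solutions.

146, 285

Since 431 ≡ 3 (mod 4), a square root of 197 is 197^((431+1)/4) = 197^108 mod 431.
Repeated squaring: 197^2≡19, 197^4≡361, 197^8≡159, 197^16≡283, 197^32≡354, 197^64≡326 (mod 431).
197^108 = 197^(64+32+8+4) ≡ 285 (mod 431).
Check: 285² = 81225 ≡ 197 (mod 431). The two roots are 146 and 285.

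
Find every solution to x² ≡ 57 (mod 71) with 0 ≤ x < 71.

25, 46

Since 71 ≡ 3 (mod 4), a square root of 57 is 57^((71+1)/4) = 57^18 mod 71.
Repeated squaring: 57^2≡54, 57^4≡5, 57^8≡25, 57^16≡57 (mod 71).
57^18 = 57^(16+2) ≡ 25 (mod 71).
Check: 25² = 625 ≡ 57 (mod 71). The two roots are 25 and 46.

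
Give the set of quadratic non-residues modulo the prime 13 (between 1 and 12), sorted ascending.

2,5,6,7,8,11

Square k = 1,…,6 (k and 13−k give the same square):
1²=1, 2²=4, 3²=9, 4²≡3, 5²≡12, 6²≡10 (mod 13).
The residues are {1, 3, 4, 9, 10, 12}; the non-residues are the remaining 6 nonzero classes.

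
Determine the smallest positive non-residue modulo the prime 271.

3

(2/271) = +1, so 2 is a residue.
(3/271) = −1, so 3 is the smallest positive non-residue mod 271.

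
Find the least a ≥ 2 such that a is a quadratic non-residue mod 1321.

7

(2/1321) = +1, so 2 is a residue.
(3/1321) = +1, so 3 is a residue.
(4/1321) = +1, so 4 is a residue.
(5/1321) = +1, so 5 is a residue.
(6/1321) = +1, so 6 is a residue.
(7/1321) = −1, so 7 is the smallest positive non-residue mod 1321.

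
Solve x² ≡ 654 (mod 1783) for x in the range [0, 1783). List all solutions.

Since 1783 ≡ 3 (mod 4), a square root of 654 is 654^((1783+1)/4) = 654^446 mod 1783.
Repeated squaring: 654^2≡1579, 654^4≡607, 654^8≡1151, 654^16≡32, 654^32≡1024, 654^64≡172, 654^128≡1056, 654^256≡761 (mod 1783).
654^446 = 654^(256+128+32+16+8+4+2) ≡ 1240 (mod 1783).
Check: 1240² = 1537600 ≡ 654 (mod 1783). The two roots are 543 and 1240.

543, 1240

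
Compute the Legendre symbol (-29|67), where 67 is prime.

-1

Euler's criterion: (-29/67) ≡ 38^33 (mod 67).
38^2 ≡ 37 (mod 67)
38^4 ≡ 29 (mod 67)
38^8 ≡ 37 (mod 67)
38^16 ≡ 29 (mod 67)
38^32 ≡ 37 (mod 67)
38^33 = 38^(32+1) ≡ 66 (mod 67).
Result is 66 ≡ −1, so (-29/67) = −1.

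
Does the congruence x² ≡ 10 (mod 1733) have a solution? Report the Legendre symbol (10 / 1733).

1

Pull out 2: since 1733 ≡ 5 (mod 8), (2/1733) = -1.
Reciprocity: 5 ≡ 1 and 1733 ≡ 1 (mod 4), so (5/1733) = +(1733/5).
Reduce top mod 5: now compute (3/5).
Reciprocity: 3 ≡ 3 and 5 ≡ 1 (mod 4), so (3/5) = +(5/3).
Reduce top mod 3: now compute (2/3).
Pull out 2: since 3 ≡ 3 (mod 8), (2/3) = -1.
Reached (1/3) = 1. Collecting the sign flips along the way, the symbol is +1.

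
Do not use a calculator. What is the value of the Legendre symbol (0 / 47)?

Top reduces to 0: gcd > 1, so the symbol is 0.

0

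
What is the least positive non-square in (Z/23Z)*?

(2/23) = +1, so 2 is a residue.
(3/23) = +1, so 3 is a residue.
(4/23) = +1, so 4 is a residue.
(5/23) = −1, so 5 is the smallest positive non-residue mod 23.

5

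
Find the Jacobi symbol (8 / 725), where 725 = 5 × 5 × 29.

Pull out 2^3: since 725 ≡ 5 (mod 8), (2/725) = -1, so (2/725)^3 = -1.
Reached (1/725) = 1. Collecting the sign flips along the way, the symbol is -1.

-1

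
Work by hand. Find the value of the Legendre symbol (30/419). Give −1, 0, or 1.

Euler's criterion: (30/419) ≡ 30^209 (mod 419).
30^2 ≡ 62 (mod 419)
30^4 ≡ 73 (mod 419)
30^8 ≡ 301 (mod 419)
30^16 ≡ 97 (mod 419)
30^32 ≡ 191 (mod 419)
30^64 ≡ 28 (mod 419)
30^128 ≡ 365 (mod 419)
30^209 = 30^(128+64+16+1) ≡ 418 (mod 419).
Result is 418 ≡ −1, so (30/419) = −1.

-1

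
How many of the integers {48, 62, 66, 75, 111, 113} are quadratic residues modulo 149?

1

(48/149) = -1 → non-residue.
(62/149) = -1 → non-residue.
(66/149) = -1 → non-residue.
(75/149) = -1 → non-residue.
(111/149) = -1 → non-residue.
(113/149) = +1 → QR.
Total quadratic residues among the 6: 1.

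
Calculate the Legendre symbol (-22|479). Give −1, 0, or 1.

Euler's criterion: (-22/479) ≡ 457^239 (mod 479).
457^2 ≡ 5 (mod 479)
457^4 ≡ 25 (mod 479)
457^8 ≡ 146 (mod 479)
457^16 ≡ 240 (mod 479)
457^32 ≡ 120 (mod 479)
457^64 ≡ 30 (mod 479)
457^128 ≡ 421 (mod 479)
457^239 = 457^(128+64+32+8+4+2+1) ≡ 478 (mod 479).
Result is 478 ≡ −1, so (-22/479) = −1.

-1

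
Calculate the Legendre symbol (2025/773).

1

First reduce: 2025 ≡ 479 (mod 773).
Reciprocity: 479 ≡ 3 and 773 ≡ 1 (mod 4), so (479/773) = +(773/479).
Reduce top mod 479: now compute (294/479).
Pull out 2: since 479 ≡ 7 (mod 8), (2/479) = +1.
Reciprocity: 147 ≡ 3 and 479 ≡ 3 (mod 4), so (147/479) = −(479/147).
Reduce top mod 147: now compute (38/147).
Pull out 2: since 147 ≡ 3 (mod 8), (2/147) = -1.
Reciprocity: 19 ≡ 3 and 147 ≡ 3 (mod 4), so (19/147) = −(147/19).
Reduce top mod 19: now compute (14/19).
Pull out 2: since 19 ≡ 3 (mod 8), (2/19) = -1.
Reciprocity: 7 ≡ 3 and 19 ≡ 3 (mod 4), so (7/19) = −(19/7).
Reduce top mod 7: now compute (5/7).
Reciprocity: 5 ≡ 1 and 7 ≡ 3 (mod 4), so (5/7) = +(7/5).
Reduce top mod 5: now compute (2/5).
Pull out 2: since 5 ≡ 5 (mod 8), (2/5) = -1.
Reached (1/5) = 1. Collecting the sign flips along the way, the symbol is +1.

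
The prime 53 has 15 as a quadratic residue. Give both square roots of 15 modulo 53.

11, 42

53 ≡ 1 (mod 4), so we find a root by search.
Trying successive values, 11² = 121 ≡ 15 (mod 53). The other root is 53 − 11 = 42.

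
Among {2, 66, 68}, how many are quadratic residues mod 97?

(2/97) = +1 → QR.
(66/97) = +1 → QR.
(68/97) = -1 → non-residue.
Total quadratic residues among the 3: 2.

2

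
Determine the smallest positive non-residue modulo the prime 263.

5

(2/263) = +1, so 2 is a residue.
(3/263) = +1, so 3 is a residue.
(4/263) = +1, so 4 is a residue.
(5/263) = −1, so 5 is the smallest positive non-residue mod 263.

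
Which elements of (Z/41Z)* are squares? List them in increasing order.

1 2 4 5 8 9 10 16 18 20 21 23 25 31 32 33 36 37 39 40

Square k = 1,…,20 (k and 41−k give the same square):
1²=1, 2²=4, 3²=9, 4²=16, 5²=25, 6²=36, 7²≡8, 8²≡23, 9²≡40, 10²≡18, 11²≡39, 12²≡21, 13²≡5, 14²≡32, 15²≡20, 16²≡10, 17²≡2, 18²≡37, 19²≡33, 20²≡31 (mod 41).
So the quadratic residues mod 41 are {1, 2, 4, 5, 8, 9, 10, 16, 18, 20, 21, 23, 25, 31, 32, 33, 36, 37, 39, 40}.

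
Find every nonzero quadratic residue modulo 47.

1, 2, 3, 4, 6, 7, 8, 9, 12, 14, 16, 17, 18, 21, 24, 25, 27, 28, 32, 34, 36, 37, 42

Square k = 1,…,23 (k and 47−k give the same square):
1²=1, 2²=4, 3²=9, 4²=16, 5²=25, 6²=36, 7²≡2, 8²≡17, 9²≡34, 10²≡6, 11²≡27, 12²≡3, 13²≡28, 14²≡8, 15²≡37, 16²≡21, 17²≡7, 18²≡42, 19²≡32, 20²≡24, 21²≡18, 22²≡14, 23²≡12 (mod 47).
So the quadratic residues mod 47 are {1, 2, 3, 4, 6, 7, 8, 9, 12, 14, 16, 17, 18, 21, 24, 25, 27, 28, 32, 34, 36, 37, 42}.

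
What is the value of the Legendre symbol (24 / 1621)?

-1

Pull out 2^3: since 1621 ≡ 5 (mod 8), (2/1621) = -1, so (2/1621)^3 = -1.
Reciprocity: 3 ≡ 3 and 1621 ≡ 1 (mod 4), so (3/1621) = +(1621/3).
Reduce top mod 3: now compute (1/3).
Reached (1/3) = 1. Collecting the sign flips along the way, the symbol is -1.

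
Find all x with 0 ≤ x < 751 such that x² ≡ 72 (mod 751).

Since 751 ≡ 3 (mod 4), a square root of 72 is 72^((751+1)/4) = 72^188 mod 751.
Repeated squaring: 72^2≡678, 72^4≡72, 72^8≡678, 72^16≡72, 72^32≡678, 72^64≡72, 72^128≡678 (mod 751).
72^188 = 72^(128+32+16+8+4) ≡ 678 (mod 751).
Check: 678² = 459684 ≡ 72 (mod 751). The two roots are 73 and 678.

73, 678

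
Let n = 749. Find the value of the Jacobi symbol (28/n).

Pull out 2^2: since 749 ≡ 5 (mod 8), (2/749) = -1, so (2/749)^2 = +1.
Reciprocity: 7 ≡ 3 and 749 ≡ 1 (mod 4), so (7/749) = +(749/7).
Reduce top mod 7: now compute (0/7).
Top reduces to 0: gcd > 1, so the symbol is 0.

0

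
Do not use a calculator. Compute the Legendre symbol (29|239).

1

Reciprocity: 29 ≡ 1 and 239 ≡ 3 (mod 4), so (29/239) = +(239/29).
Reduce top mod 29: now compute (7/29).
Reciprocity: 7 ≡ 3 and 29 ≡ 1 (mod 4), so (7/29) = +(29/7).
Reduce top mod 7: now compute (1/7).
Reached (1/7) = 1. Collecting the sign flips along the way, the symbol is +1.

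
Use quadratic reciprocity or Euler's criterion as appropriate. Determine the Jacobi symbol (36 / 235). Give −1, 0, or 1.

1

Pull out 2^2: since 235 ≡ 3 (mod 8), (2/235) = -1, so (2/235)^2 = +1.
Reciprocity: 9 ≡ 1 and 235 ≡ 3 (mod 4), so (9/235) = +(235/9).
Reduce top mod 9: now compute (1/9).
Reached (1/9) = 1. Collecting the sign flips along the way, the symbol is +1.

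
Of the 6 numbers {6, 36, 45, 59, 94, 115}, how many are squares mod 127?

(6/127) = -1 → non-residue.
(36/127) = +1 → QR.
(45/127) = -1 → non-residue.
(59/127) = -1 → non-residue.
(94/127) = +1 → QR.
(115/127) = +1 → QR.
Total quadratic residues among the 6: 3.

3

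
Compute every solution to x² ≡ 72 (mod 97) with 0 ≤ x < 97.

13, 84

97 ≡ 1 (mod 4), so we find a root by search.
Trying successive values, 13² = 169 ≡ 72 (mod 97). The other root is 97 − 13 = 84.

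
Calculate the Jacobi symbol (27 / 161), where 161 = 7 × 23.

-1

Reciprocity: 27 ≡ 3 and 161 ≡ 1 (mod 4), so (27/161) = +(161/27).
Reduce top mod 27: now compute (26/27).
Pull out 2: since 27 ≡ 3 (mod 8), (2/27) = -1.
Reciprocity: 13 ≡ 1 and 27 ≡ 3 (mod 4), so (13/27) = +(27/13).
Reduce top mod 13: now compute (1/13).
Reached (1/13) = 1. Collecting the sign flips along the way, the symbol is -1.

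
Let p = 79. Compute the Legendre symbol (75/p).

Reciprocity: 75 ≡ 3 and 79 ≡ 3 (mod 4), so (75/79) = −(79/75).
Reduce top mod 75: now compute (4/75).
Pull out 2^2: since 75 ≡ 3 (mod 8), (2/75) = -1, so (2/75)^2 = +1.
Reached (1/75) = 1. Collecting the sign flips along the way, the symbol is -1.

-1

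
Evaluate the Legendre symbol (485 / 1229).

Reciprocity: 485 ≡ 1 and 1229 ≡ 1 (mod 4), so (485/1229) = +(1229/485).
Reduce top mod 485: now compute (259/485).
Reciprocity: 259 ≡ 3 and 485 ≡ 1 (mod 4), so (259/485) = +(485/259).
Reduce top mod 259: now compute (226/259).
Pull out 2: since 259 ≡ 3 (mod 8), (2/259) = -1.
Reciprocity: 113 ≡ 1 and 259 ≡ 3 (mod 4), so (113/259) = +(259/113).
Reduce top mod 113: now compute (33/113).
Reciprocity: 33 ≡ 1 and 113 ≡ 1 (mod 4), so (33/113) = +(113/33).
Reduce top mod 33: now compute (14/33).
Pull out 2: since 33 ≡ 1 (mod 8), (2/33) = +1.
Reciprocity: 7 ≡ 3 and 33 ≡ 1 (mod 4), so (7/33) = +(33/7).
Reduce top mod 7: now compute (5/7).
Reciprocity: 5 ≡ 1 and 7 ≡ 3 (mod 4), so (5/7) = +(7/5).
Reduce top mod 5: now compute (2/5).
Pull out 2: since 5 ≡ 5 (mod 8), (2/5) = -1.
Reached (1/5) = 1. Collecting the sign flips along the way, the symbol is +1.

1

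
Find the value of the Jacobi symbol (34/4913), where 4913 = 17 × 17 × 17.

Pull out 2: since 4913 ≡ 1 (mod 8), (2/4913) = +1.
Reciprocity: 17 ≡ 1 and 4913 ≡ 1 (mod 4), so (17/4913) = +(4913/17).
Reduce top mod 17: now compute (0/17).
Top reduces to 0: gcd > 1, so the symbol is 0.

0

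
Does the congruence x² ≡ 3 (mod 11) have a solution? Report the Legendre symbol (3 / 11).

Reciprocity: 3 ≡ 3 and 11 ≡ 3 (mod 4), so (3/11) = −(11/3).
Reduce top mod 3: now compute (2/3).
Pull out 2: since 3 ≡ 3 (mod 8), (2/3) = -1.
Reached (1/3) = 1. Collecting the sign flips along the way, the symbol is +1.

1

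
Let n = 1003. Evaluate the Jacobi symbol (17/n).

Reciprocity: 17 ≡ 1 and 1003 ≡ 3 (mod 4), so (17/1003) = +(1003/17).
Reduce top mod 17: now compute (0/17).
Top reduces to 0: gcd > 1, so the symbol is 0.

0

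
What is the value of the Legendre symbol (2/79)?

1

Euler's criterion: (2/79) ≡ 2^39 (mod 79).
2^2 ≡ 4 (mod 79)
2^4 ≡ 16 (mod 79)
2^8 ≡ 19 (mod 79)
2^16 ≡ 45 (mod 79)
2^32 ≡ 50 (mod 79)
2^39 = 2^(32+4+2+1) ≡ 1 (mod 79).
Result is 1, so (2/79) = 1.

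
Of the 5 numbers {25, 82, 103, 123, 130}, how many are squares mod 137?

(25/137) = +1 → QR.
(82/137) = -1 → non-residue.
(103/137) = +1 → QR.
(123/137) = +1 → QR.
(130/137) = +1 → QR.
Total quadratic residues among the 5: 4.

4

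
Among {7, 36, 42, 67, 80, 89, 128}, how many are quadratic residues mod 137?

(7/137) = +1 → QR.
(36/137) = +1 → QR.
(42/137) = -1 → non-residue.
(67/137) = -1 → non-residue.
(80/137) = -1 → non-residue.
(89/137) = -1 → non-residue.
(128/137) = +1 → QR.
Total quadratic residues among the 7: 3.

3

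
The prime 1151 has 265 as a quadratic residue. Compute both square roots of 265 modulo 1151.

167, 984

Since 1151 ≡ 3 (mod 4), a square root of 265 is 265^((1151+1)/4) = 265^288 mod 1151.
Repeated squaring: 265^2≡14, 265^4≡196, 265^8≡433, 265^16≡1027, 265^32≡413, 265^64≡221, 265^128≡499, 265^256≡385 (mod 1151).
265^288 = 265^(256+32) ≡ 167 (mod 1151).
Check: 167² = 27889 ≡ 265 (mod 1151). The two roots are 167 and 984.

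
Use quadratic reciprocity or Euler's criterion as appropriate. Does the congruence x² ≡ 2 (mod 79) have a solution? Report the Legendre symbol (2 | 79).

Euler's criterion: (2/79) ≡ 2^39 (mod 79).
2^2 ≡ 4 (mod 79)
2^4 ≡ 16 (mod 79)
2^8 ≡ 19 (mod 79)
2^16 ≡ 45 (mod 79)
2^32 ≡ 50 (mod 79)
2^39 = 2^(32+4+2+1) ≡ 1 (mod 79).
Result is 1, so (2/79) = 1.

1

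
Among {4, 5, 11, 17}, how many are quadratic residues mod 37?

(4/37) = +1 → QR.
(5/37) = -1 → non-residue.
(11/37) = +1 → QR.
(17/37) = -1 → non-residue.
Total quadratic residues among the 4: 2.

2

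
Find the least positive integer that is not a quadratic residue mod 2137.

(2/2137) = +1, so 2 is a residue.
(3/2137) = +1, so 3 is a residue.
(4/2137) = +1, so 4 is a residue.
(5/2137) = −1, so 5 is the smallest positive non-residue mod 2137.

5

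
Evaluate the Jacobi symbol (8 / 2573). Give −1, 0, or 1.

-1

Pull out 2^3: since 2573 ≡ 5 (mod 8), (2/2573) = -1, so (2/2573)^3 = -1.
Reached (1/2573) = 1. Collecting the sign flips along the way, the symbol is -1.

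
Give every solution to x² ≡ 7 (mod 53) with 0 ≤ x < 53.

53 ≡ 1 (mod 4), so we find a root by search.
Trying successive values, 22² = 484 ≡ 7 (mod 53). The other root is 53 − 22 = 31.

22, 31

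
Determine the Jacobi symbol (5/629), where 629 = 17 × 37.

Reciprocity: 5 ≡ 1 and 629 ≡ 1 (mod 4), so (5/629) = +(629/5).
Reduce top mod 5: now compute (4/5).
Pull out 2^2: since 5 ≡ 5 (mod 8), (2/5) = -1, so (2/5)^2 = +1.
Reached (1/5) = 1. Collecting the sign flips along the way, the symbol is +1.

1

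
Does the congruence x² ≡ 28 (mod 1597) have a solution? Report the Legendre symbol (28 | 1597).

Pull out 2^2: since 1597 ≡ 5 (mod 8), (2/1597) = -1, so (2/1597)^2 = +1.
Reciprocity: 7 ≡ 3 and 1597 ≡ 1 (mod 4), so (7/1597) = +(1597/7).
Reduce top mod 7: now compute (1/7).
Reached (1/7) = 1. Collecting the sign flips along the way, the symbol is +1.

1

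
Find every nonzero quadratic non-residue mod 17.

3,5,6,7,10,11,12,14

Square k = 1,…,8 (k and 17−k give the same square):
1²=1, 2²=4, 3²=9, 4²=16, 5²≡8, 6²≡2, 7²≡15, 8²≡13 (mod 17).
The residues are {1, 2, 4, 8, 9, 13, 15, 16}; the non-residues are the remaining 8 nonzero classes.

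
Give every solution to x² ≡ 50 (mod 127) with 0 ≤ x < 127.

47, 80

Since 127 ≡ 3 (mod 4), a square root of 50 is 50^((127+1)/4) = 50^32 mod 127.
Repeated squaring: 50^2≡87, 50^4≡76, 50^8≡61, 50^16≡38, 50^32≡47 (mod 127).
50^32 = 50^(32) ≡ 47 (mod 127).
Check: 47² = 2209 ≡ 50 (mod 127). The two roots are 47 and 80.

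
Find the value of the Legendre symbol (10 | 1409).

1

Pull out 2: since 1409 ≡ 1 (mod 8), (2/1409) = +1.
Reciprocity: 5 ≡ 1 and 1409 ≡ 1 (mod 4), so (5/1409) = +(1409/5).
Reduce top mod 5: now compute (4/5).
Pull out 2^2: since 5 ≡ 5 (mod 8), (2/5) = -1, so (2/5)^2 = +1.
Reached (1/5) = 1. Collecting the sign flips along the way, the symbol is +1.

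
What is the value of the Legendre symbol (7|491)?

-1

Euler's criterion: (7/491) ≡ 7^245 (mod 491).
7^2 ≡ 49 (mod 491)
7^4 ≡ 437 (mod 491)
7^8 ≡ 461 (mod 491)
7^16 ≡ 409 (mod 491)
7^32 ≡ 341 (mod 491)
7^64 ≡ 405 (mod 491)
7^128 ≡ 31 (mod 491)
7^245 = 7^(128+64+32+16+4+1) ≡ 490 (mod 491).
Result is 490 ≡ −1, so (7/491) = −1.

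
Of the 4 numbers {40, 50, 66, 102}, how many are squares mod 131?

1

(40/131) = -1 → non-residue.
(50/131) = -1 → non-residue.
(66/131) = -1 → non-residue.
(102/131) = +1 → QR.
Total quadratic residues among the 4: 1.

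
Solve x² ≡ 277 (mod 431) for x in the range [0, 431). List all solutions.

191, 240

Since 431 ≡ 3 (mod 4), a square root of 277 is 277^((431+1)/4) = 277^108 mod 431.
Repeated squaring: 277^2≡11, 277^4≡121, 277^8≡418, 277^16≡169, 277^32≡115, 277^64≡295 (mod 431).
277^108 = 277^(64+32+8+4) ≡ 240 (mod 431).
Check: 240² = 57600 ≡ 277 (mod 431). The two roots are 191 and 240.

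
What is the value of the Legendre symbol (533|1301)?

Reciprocity: 533 ≡ 1 and 1301 ≡ 1 (mod 4), so (533/1301) = +(1301/533).
Reduce top mod 533: now compute (235/533).
Reciprocity: 235 ≡ 3 and 533 ≡ 1 (mod 4), so (235/533) = +(533/235).
Reduce top mod 235: now compute (63/235).
Reciprocity: 63 ≡ 3 and 235 ≡ 3 (mod 4), so (63/235) = −(235/63).
Reduce top mod 63: now compute (46/63).
Pull out 2: since 63 ≡ 7 (mod 8), (2/63) = +1.
Reciprocity: 23 ≡ 3 and 63 ≡ 3 (mod 4), so (23/63) = −(63/23).
Reduce top mod 23: now compute (17/23).
Reciprocity: 17 ≡ 1 and 23 ≡ 3 (mod 4), so (17/23) = +(23/17).
Reduce top mod 17: now compute (6/17).
Pull out 2: since 17 ≡ 1 (mod 8), (2/17) = +1.
Reciprocity: 3 ≡ 3 and 17 ≡ 1 (mod 4), so (3/17) = +(17/3).
Reduce top mod 3: now compute (2/3).
Pull out 2: since 3 ≡ 3 (mod 8), (2/3) = -1.
Reached (1/3) = 1. Collecting the sign flips along the way, the symbol is -1.

-1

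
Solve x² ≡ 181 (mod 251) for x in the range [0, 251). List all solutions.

Since 251 ≡ 3 (mod 4), a square root of 181 is 181^((251+1)/4) = 181^63 mod 251.
Repeated squaring: 181^2≡131, 181^4≡93, 181^8≡115, 181^16≡173, 181^32≡60 (mod 251).
181^63 = 181^(32+16+8+4+2+1) ≡ 92 (mod 251).
Check: 92² = 8464 ≡ 181 (mod 251). The two roots are 92 and 159.

92, 159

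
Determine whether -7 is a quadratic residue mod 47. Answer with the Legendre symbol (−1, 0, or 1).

-1

Euler's criterion: (-7/47) ≡ 40^23 (mod 47).
40^2 ≡ 2 (mod 47)
40^4 ≡ 4 (mod 47)
40^8 ≡ 16 (mod 47)
40^16 ≡ 21 (mod 47)
40^23 = 40^(16+4+2+1) ≡ 46 (mod 47).
Result is 46 ≡ −1, so (-7/47) = −1.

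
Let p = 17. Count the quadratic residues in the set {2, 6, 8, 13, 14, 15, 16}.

5

(2/17) = +1 → QR.
(6/17) = -1 → non-residue.
(8/17) = +1 → QR.
(13/17) = +1 → QR.
(14/17) = -1 → non-residue.
(15/17) = +1 → QR.
(16/17) = +1 → QR.
Total quadratic residues among the 7: 5.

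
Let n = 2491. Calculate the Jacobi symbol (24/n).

1

Pull out 2^3: since 2491 ≡ 3 (mod 8), (2/2491) = -1, so (2/2491)^3 = -1.
Reciprocity: 3 ≡ 3 and 2491 ≡ 3 (mod 4), so (3/2491) = −(2491/3).
Reduce top mod 3: now compute (1/3).
Reached (1/3) = 1. Collecting the sign flips along the way, the symbol is +1.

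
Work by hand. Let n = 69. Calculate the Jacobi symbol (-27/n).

First reduce: -27 ≡ 42 (mod 69).
Pull out 2: since 69 ≡ 5 (mod 8), (2/69) = -1.
Reciprocity: 21 ≡ 1 and 69 ≡ 1 (mod 4), so (21/69) = +(69/21).
Reduce top mod 21: now compute (6/21).
Pull out 2: since 21 ≡ 5 (mod 8), (2/21) = -1.
Reciprocity: 3 ≡ 3 and 21 ≡ 1 (mod 4), so (3/21) = +(21/3).
Reduce top mod 3: now compute (0/3).
Top reduces to 0: gcd > 1, so the symbol is 0.

0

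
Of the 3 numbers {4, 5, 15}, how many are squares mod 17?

(4/17) = +1 → QR.
(5/17) = -1 → non-residue.
(15/17) = +1 → QR.
Total quadratic residues among the 3: 2.

2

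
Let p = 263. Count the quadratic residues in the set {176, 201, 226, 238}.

(176/263) = +1 → QR.
(201/263) = -1 → non-residue.
(226/263) = -1 → non-residue.
(238/263) = -1 → non-residue.
Total quadratic residues among the 4: 1.

1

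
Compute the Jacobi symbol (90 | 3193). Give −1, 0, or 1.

Pull out 2: since 3193 ≡ 1 (mod 8), (2/3193) = +1.
Reciprocity: 45 ≡ 1 and 3193 ≡ 1 (mod 4), so (45/3193) = +(3193/45).
Reduce top mod 45: now compute (43/45).
Reciprocity: 43 ≡ 3 and 45 ≡ 1 (mod 4), so (43/45) = +(45/43).
Reduce top mod 43: now compute (2/43).
Pull out 2: since 43 ≡ 3 (mod 8), (2/43) = -1.
Reached (1/43) = 1. Collecting the sign flips along the way, the symbol is -1.

-1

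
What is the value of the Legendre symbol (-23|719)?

1

Euler's criterion: (-23/719) ≡ 696^359 (mod 719).
696^2 ≡ 529 (mod 719)
696^4 ≡ 150 (mod 719)
696^8 ≡ 211 (mod 719)
696^16 ≡ 662 (mod 719)
696^32 ≡ 373 (mod 719)
696^64 ≡ 362 (mod 719)
696^128 ≡ 186 (mod 719)
696^256 ≡ 84 (mod 719)
696^359 = 696^(256+64+32+4+2+1) ≡ 1 (mod 719).
Result is 1, so (-23/719) = 1.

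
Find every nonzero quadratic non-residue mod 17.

3,5,6,7,10,11,12,14

Square k = 1,…,8 (k and 17−k give the same square):
1²=1, 2²=4, 3²=9, 4²=16, 5²≡8, 6²≡2, 7²≡15, 8²≡13 (mod 17).
The residues are {1, 2, 4, 8, 9, 13, 15, 16}; the non-residues are the remaining 8 nonzero classes.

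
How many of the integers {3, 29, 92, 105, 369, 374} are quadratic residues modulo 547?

(3/547) = -1 → non-residue.
(29/547) = +1 → QR.
(92/547) = -1 → non-residue.
(105/547) = -1 → non-residue.
(369/547) = -1 → non-residue.
(374/547) = +1 → QR.
Total quadratic residues among the 6: 2.

2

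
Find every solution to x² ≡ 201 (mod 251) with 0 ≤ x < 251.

47, 204

Since 251 ≡ 3 (mod 4), a square root of 201 is 201^((251+1)/4) = 201^63 mod 251.
Repeated squaring: 201^2≡241, 201^4≡100, 201^8≡211, 201^16≡94, 201^32≡51 (mod 251).
201^63 = 201^(32+16+8+4+2+1) ≡ 204 (mod 251).
Check: 204² = 41616 ≡ 201 (mod 251). The two roots are 47 and 204.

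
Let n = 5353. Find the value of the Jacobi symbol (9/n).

Reciprocity: 9 ≡ 1 and 5353 ≡ 1 (mod 4), so (9/5353) = +(5353/9).
Reduce top mod 9: now compute (7/9).
Reciprocity: 7 ≡ 3 and 9 ≡ 1 (mod 4), so (7/9) = +(9/7).
Reduce top mod 7: now compute (2/7).
Pull out 2: since 7 ≡ 7 (mod 8), (2/7) = +1.
Reached (1/7) = 1. Collecting the sign flips along the way, the symbol is +1.

1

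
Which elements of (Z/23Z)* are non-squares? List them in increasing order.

5, 7, 10, 11, 14, 15, 17, 19, 20, 21, 22

Square k = 1,…,11 (k and 23−k give the same square):
1²=1, 2²=4, 3²=9, 4²=16, 5²≡2, 6²≡13, 7²≡3, 8²≡18, 9²≡12, 10²≡8, 11²≡6 (mod 23).
The residues are {1, 2, 3, 4, 6, 8, 9, 12, 13, 16, 18}; the non-residues are the remaining 11 nonzero classes.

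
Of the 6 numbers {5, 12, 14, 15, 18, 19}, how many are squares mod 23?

2

(5/23) = -1 → non-residue.
(12/23) = +1 → QR.
(14/23) = -1 → non-residue.
(15/23) = -1 → non-residue.
(18/23) = +1 → QR.
(19/23) = -1 → non-residue.
Total quadratic residues among the 6: 2.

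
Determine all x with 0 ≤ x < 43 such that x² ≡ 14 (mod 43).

10, 33

Since 43 ≡ 3 (mod 4), a square root of 14 is 14^((43+1)/4) = 14^11 mod 43.
Repeated squaring: 14^2≡24, 14^4≡17, 14^8≡31 (mod 43).
14^11 = 14^(8+2+1) ≡ 10 (mod 43).
Check: 10² = 100 ≡ 14 (mod 43). The two roots are 10 and 33.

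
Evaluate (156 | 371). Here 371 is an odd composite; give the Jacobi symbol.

Pull out 2^2: since 371 ≡ 3 (mod 8), (2/371) = -1, so (2/371)^2 = +1.
Reciprocity: 39 ≡ 3 and 371 ≡ 3 (mod 4), so (39/371) = −(371/39).
Reduce top mod 39: now compute (20/39).
Pull out 2^2: since 39 ≡ 7 (mod 8), (2/39) = +1, so (2/39)^2 = +1.
Reciprocity: 5 ≡ 1 and 39 ≡ 3 (mod 4), so (5/39) = +(39/5).
Reduce top mod 5: now compute (4/5).
Pull out 2^2: since 5 ≡ 5 (mod 8), (2/5) = -1, so (2/5)^2 = +1.
Reached (1/5) = 1. Collecting the sign flips along the way, the symbol is -1.

-1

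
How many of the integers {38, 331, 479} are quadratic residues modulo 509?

(38/509) = +1 → QR.
(331/509) = -1 → non-residue.
(479/509) = +1 → QR.
Total quadratic residues among the 3: 2.

2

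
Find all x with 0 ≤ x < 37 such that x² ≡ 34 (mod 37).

16, 21

37 ≡ 1 (mod 4), so we find a root by search.
Trying successive values, 16² = 256 ≡ 34 (mod 37). The other root is 37 − 16 = 21.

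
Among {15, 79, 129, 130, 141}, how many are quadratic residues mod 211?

1

(15/211) = -1 → non-residue.
(79/211) = +1 → QR.
(129/211) = -1 → non-residue.
(130/211) = -1 → non-residue.
(141/211) = -1 → non-residue.
Total quadratic residues among the 5: 1.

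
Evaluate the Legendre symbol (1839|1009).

Euler's criterion: (1839/1009) ≡ 830^504 (mod 1009).
830^2 ≡ 762 (mod 1009)
830^4 ≡ 469 (mod 1009)
830^8 ≡ 1008 (mod 1009)
830^16 ≡ 1 (mod 1009)
830^32 ≡ 1 (mod 1009)
830^64 ≡ 1 (mod 1009)
830^128 ≡ 1 (mod 1009)
830^256 ≡ 1 (mod 1009)
830^504 = 830^(256+128+64+32+16+8) ≡ 1008 (mod 1009).
Result is 1008 ≡ −1, so (1839/1009) = −1.

-1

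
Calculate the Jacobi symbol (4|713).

1

Pull out 2^2: since 713 ≡ 1 (mod 8), (2/713) = +1, so (2/713)^2 = +1.
Reached (1/713) = 1. Collecting the sign flips along the way, the symbol is +1.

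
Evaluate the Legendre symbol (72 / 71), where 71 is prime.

1

Euler's criterion: (72/71) ≡ 1^35 (mod 71).
1^2 ≡ 1 (mod 71)
1^4 ≡ 1 (mod 71)
1^8 ≡ 1 (mod 71)
1^16 ≡ 1 (mod 71)
1^32 ≡ 1 (mod 71)
1^35 = 1^(32+2+1) ≡ 1 (mod 71).
Result is 1, so (72/71) = 1.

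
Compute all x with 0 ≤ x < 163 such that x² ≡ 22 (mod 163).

Since 163 ≡ 3 (mod 4), a square root of 22 is 22^((163+1)/4) = 22^41 mod 163.
Repeated squaring: 22^2≡158, 22^4≡25, 22^8≡136, 22^16≡77, 22^32≡61 (mod 163).
22^41 = 22^(32+8+1) ≡ 115 (mod 163).
Check: 115² = 13225 ≡ 22 (mod 163). The two roots are 48 and 115.

48, 115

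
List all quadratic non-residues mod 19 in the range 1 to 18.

2, 3, 8, 10, 12, 13, 14, 15, 18

Square k = 1,…,9 (k and 19−k give the same square):
1²=1, 2²=4, 3²=9, 4²=16, 5²≡6, 6²≡17, 7²≡11, 8²≡7, 9²≡5 (mod 19).
The residues are {1, 4, 5, 6, 7, 9, 11, 16, 17}; the non-residues are the remaining 9 nonzero classes.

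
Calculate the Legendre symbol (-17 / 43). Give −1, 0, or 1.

First reduce: -17 ≡ 26 (mod 43).
Pull out 2: since 43 ≡ 3 (mod 8), (2/43) = -1.
Reciprocity: 13 ≡ 1 and 43 ≡ 3 (mod 4), so (13/43) = +(43/13).
Reduce top mod 13: now compute (4/13).
Pull out 2^2: since 13 ≡ 5 (mod 8), (2/13) = -1, so (2/13)^2 = +1.
Reached (1/13) = 1. Collecting the sign flips along the way, the symbol is -1.

-1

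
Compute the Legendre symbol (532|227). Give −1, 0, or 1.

1

Euler's criterion: (532/227) ≡ 78^113 (mod 227).
78^2 ≡ 182 (mod 227)
78^4 ≡ 209 (mod 227)
78^8 ≡ 97 (mod 227)
78^16 ≡ 102 (mod 227)
78^32 ≡ 189 (mod 227)
78^64 ≡ 82 (mod 227)
78^113 = 78^(64+32+16+1) ≡ 1 (mod 227).
Result is 1, so (532/227) = 1.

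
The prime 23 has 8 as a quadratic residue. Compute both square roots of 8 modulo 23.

Since 23 ≡ 3 (mod 4), a square root of 8 is 8^((23+1)/4) = 8^6 mod 23.
Repeated squaring: 8^2≡18, 8^4≡2 (mod 23).
8^6 = 8^(4+2) ≡ 13 (mod 23).
Check: 13² = 169 ≡ 8 (mod 23). The two roots are 10 and 13.

10, 13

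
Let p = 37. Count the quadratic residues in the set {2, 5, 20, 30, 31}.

1

(2/37) = -1 → non-residue.
(5/37) = -1 → non-residue.
(20/37) = -1 → non-residue.
(30/37) = +1 → QR.
(31/37) = -1 → non-residue.
Total quadratic residues among the 5: 1.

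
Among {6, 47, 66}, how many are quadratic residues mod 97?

(6/97) = +1 → QR.
(47/97) = +1 → QR.
(66/97) = +1 → QR.
Total quadratic residues among the 3: 3.

3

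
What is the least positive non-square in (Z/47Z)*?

(2/47) = +1, so 2 is a residue.
(3/47) = +1, so 3 is a residue.
(4/47) = +1, so 4 is a residue.
(5/47) = −1, so 5 is the smallest positive non-residue mod 47.

5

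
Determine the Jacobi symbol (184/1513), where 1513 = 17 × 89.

Pull out 2^3: since 1513 ≡ 1 (mod 8), (2/1513) = +1, so (2/1513)^3 = +1.
Reciprocity: 23 ≡ 3 and 1513 ≡ 1 (mod 4), so (23/1513) = +(1513/23).
Reduce top mod 23: now compute (18/23).
Pull out 2: since 23 ≡ 7 (mod 8), (2/23) = +1.
Reciprocity: 9 ≡ 1 and 23 ≡ 3 (mod 4), so (9/23) = +(23/9).
Reduce top mod 9: now compute (5/9).
Reciprocity: 5 ≡ 1 and 9 ≡ 1 (mod 4), so (5/9) = +(9/5).
Reduce top mod 5: now compute (4/5).
Pull out 2^2: since 5 ≡ 5 (mod 8), (2/5) = -1, so (2/5)^2 = +1.
Reached (1/5) = 1. Collecting the sign flips along the way, the symbol is +1.

1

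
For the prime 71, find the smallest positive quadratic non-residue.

7

(2/71) = +1, so 2 is a residue.
(3/71) = +1, so 3 is a residue.
(4/71) = +1, so 4 is a residue.
(5/71) = +1, so 5 is a residue.
(6/71) = +1, so 6 is a residue.
(7/71) = −1, so 7 is the smallest positive non-residue mod 71.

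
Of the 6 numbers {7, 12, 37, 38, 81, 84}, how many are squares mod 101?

3

(7/101) = -1 → non-residue.
(12/101) = -1 → non-residue.
(37/101) = +1 → QR.
(38/101) = -1 → non-residue.
(81/101) = +1 → QR.
(84/101) = +1 → QR.
Total quadratic residues among the 6: 3.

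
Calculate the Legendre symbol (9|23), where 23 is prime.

Reciprocity: 9 ≡ 1 and 23 ≡ 3 (mod 4), so (9/23) = +(23/9).
Reduce top mod 9: now compute (5/9).
Reciprocity: 5 ≡ 1 and 9 ≡ 1 (mod 4), so (5/9) = +(9/5).
Reduce top mod 5: now compute (4/5).
Pull out 2^2: since 5 ≡ 5 (mod 8), (2/5) = -1, so (2/5)^2 = +1.
Reached (1/5) = 1. Collecting the sign flips along the way, the symbol is +1.

1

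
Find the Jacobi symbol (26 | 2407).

Pull out 2: since 2407 ≡ 7 (mod 8), (2/2407) = +1.
Reciprocity: 13 ≡ 1 and 2407 ≡ 3 (mod 4), so (13/2407) = +(2407/13).
Reduce top mod 13: now compute (2/13).
Pull out 2: since 13 ≡ 5 (mod 8), (2/13) = -1.
Reached (1/13) = 1. Collecting the sign flips along the way, the symbol is -1.

-1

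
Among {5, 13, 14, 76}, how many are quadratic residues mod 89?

1

(5/89) = +1 → QR.
(13/89) = -1 → non-residue.
(14/89) = -1 → non-residue.
(76/89) = -1 → non-residue.
Total quadratic residues among the 4: 1.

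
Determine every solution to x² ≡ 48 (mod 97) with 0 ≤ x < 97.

40, 57

97 ≡ 1 (mod 4), so we find a root by search.
Trying successive values, 40² = 1600 ≡ 48 (mod 97). The other root is 97 − 40 = 57.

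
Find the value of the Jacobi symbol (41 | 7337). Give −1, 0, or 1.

1

Reciprocity: 41 ≡ 1 and 7337 ≡ 1 (mod 4), so (41/7337) = +(7337/41).
Reduce top mod 41: now compute (39/41).
Reciprocity: 39 ≡ 3 and 41 ≡ 1 (mod 4), so (39/41) = +(41/39).
Reduce top mod 39: now compute (2/39).
Pull out 2: since 39 ≡ 7 (mod 8), (2/39) = +1.
Reached (1/39) = 1. Collecting the sign flips along the way, the symbol is +1.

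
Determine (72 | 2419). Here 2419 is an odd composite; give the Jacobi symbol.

Pull out 2^3: since 2419 ≡ 3 (mod 8), (2/2419) = -1, so (2/2419)^3 = -1.
Reciprocity: 9 ≡ 1 and 2419 ≡ 3 (mod 4), so (9/2419) = +(2419/9).
Reduce top mod 9: now compute (7/9).
Reciprocity: 7 ≡ 3 and 9 ≡ 1 (mod 4), so (7/9) = +(9/7).
Reduce top mod 7: now compute (2/7).
Pull out 2: since 7 ≡ 7 (mod 8), (2/7) = +1.
Reached (1/7) = 1. Collecting the sign flips along the way, the symbol is -1.

-1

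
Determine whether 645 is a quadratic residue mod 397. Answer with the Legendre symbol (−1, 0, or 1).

First reduce: 645 ≡ 248 (mod 397).
Pull out 2^3: since 397 ≡ 5 (mod 8), (2/397) = -1, so (2/397)^3 = -1.
Reciprocity: 31 ≡ 3 and 397 ≡ 1 (mod 4), so (31/397) = +(397/31).
Reduce top mod 31: now compute (25/31).
Reciprocity: 25 ≡ 1 and 31 ≡ 3 (mod 4), so (25/31) = +(31/25).
Reduce top mod 25: now compute (6/25).
Pull out 2: since 25 ≡ 1 (mod 8), (2/25) = +1.
Reciprocity: 3 ≡ 3 and 25 ≡ 1 (mod 4), so (3/25) = +(25/3).
Reduce top mod 3: now compute (1/3).
Reached (1/3) = 1. Collecting the sign flips along the way, the symbol is -1.

-1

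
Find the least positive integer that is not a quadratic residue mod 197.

(2/197) = −1, so 2 is the smallest positive non-residue mod 197.

2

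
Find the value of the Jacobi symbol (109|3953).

Reciprocity: 109 ≡ 1 and 3953 ≡ 1 (mod 4), so (109/3953) = +(3953/109).
Reduce top mod 109: now compute (29/109).
Reciprocity: 29 ≡ 1 and 109 ≡ 1 (mod 4), so (29/109) = +(109/29).
Reduce top mod 29: now compute (22/29).
Pull out 2: since 29 ≡ 5 (mod 8), (2/29) = -1.
Reciprocity: 11 ≡ 3 and 29 ≡ 1 (mod 4), so (11/29) = +(29/11).
Reduce top mod 11: now compute (7/11).
Reciprocity: 7 ≡ 3 and 11 ≡ 3 (mod 4), so (7/11) = −(11/7).
Reduce top mod 7: now compute (4/7).
Pull out 2^2: since 7 ≡ 7 (mod 8), (2/7) = +1, so (2/7)^2 = +1.
Reached (1/7) = 1. Collecting the sign flips along the way, the symbol is +1.

1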